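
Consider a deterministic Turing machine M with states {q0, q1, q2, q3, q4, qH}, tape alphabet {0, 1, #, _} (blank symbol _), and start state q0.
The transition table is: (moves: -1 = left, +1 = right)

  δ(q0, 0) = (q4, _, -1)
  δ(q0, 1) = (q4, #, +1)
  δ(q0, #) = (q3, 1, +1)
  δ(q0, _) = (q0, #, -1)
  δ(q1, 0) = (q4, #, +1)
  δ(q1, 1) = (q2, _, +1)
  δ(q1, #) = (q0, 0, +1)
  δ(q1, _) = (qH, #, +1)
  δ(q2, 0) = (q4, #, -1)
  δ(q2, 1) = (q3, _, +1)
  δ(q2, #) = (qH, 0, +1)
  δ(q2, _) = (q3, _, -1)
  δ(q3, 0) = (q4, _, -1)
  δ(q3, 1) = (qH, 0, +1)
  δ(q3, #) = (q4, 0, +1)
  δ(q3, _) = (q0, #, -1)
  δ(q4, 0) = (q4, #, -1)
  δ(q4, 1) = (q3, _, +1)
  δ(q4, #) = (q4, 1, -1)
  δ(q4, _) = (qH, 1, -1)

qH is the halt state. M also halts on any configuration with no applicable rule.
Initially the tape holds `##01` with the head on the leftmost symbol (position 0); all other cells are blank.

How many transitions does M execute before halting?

9

state=q0 head=0 tape=_[#]#01   (q0,#)→(q3,1,+1)
state=q3 head=1 tape=_1[#]01   (q3,#)→(q4,0,+1)
state=q4 head=2 tape=_10[0]1   (q4,0)→(q4,#,-1)
state=q4 head=1 tape=_1[0]#1   (q4,0)→(q4,#,-1)
state=q4 head=0 tape=_[1]##1   (q4,1)→(q3,_,+1)
state=q3 head=1 tape=__[#]#1   (q3,#)→(q4,0,+1)
state=q4 head=2 tape=__0[#]1   (q4,#)→(q4,1,-1)
state=q4 head=1 tape=__[0]11   (q4,0)→(q4,#,-1)
state=q4 head=0 tape=_[_]#11   (q4,_)→(qH,1,-1)
state=qH head=-1 tape=[_]1#11
M halts after 9 transitions.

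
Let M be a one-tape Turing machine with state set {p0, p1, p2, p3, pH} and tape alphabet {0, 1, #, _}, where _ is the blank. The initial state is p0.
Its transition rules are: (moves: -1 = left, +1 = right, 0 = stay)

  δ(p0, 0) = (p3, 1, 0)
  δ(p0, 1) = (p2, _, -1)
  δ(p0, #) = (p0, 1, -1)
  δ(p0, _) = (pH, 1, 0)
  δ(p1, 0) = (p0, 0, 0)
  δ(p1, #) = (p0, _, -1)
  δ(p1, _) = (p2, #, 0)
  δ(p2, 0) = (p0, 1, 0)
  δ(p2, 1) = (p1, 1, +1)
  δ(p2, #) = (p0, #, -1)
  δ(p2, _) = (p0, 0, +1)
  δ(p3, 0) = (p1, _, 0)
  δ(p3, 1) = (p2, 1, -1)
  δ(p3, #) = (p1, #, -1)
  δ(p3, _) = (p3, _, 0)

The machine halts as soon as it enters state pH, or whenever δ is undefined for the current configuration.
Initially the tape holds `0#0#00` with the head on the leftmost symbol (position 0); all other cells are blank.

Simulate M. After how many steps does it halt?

state=p0 head=0 tape=__[0]#0#00   (p0,0)→(p3,1,0)
state=p3 head=0 tape=__[1]#0#00   (p3,1)→(p2,1,-1)
state=p2 head=-1 tape=_[_]1#0#00   (p2,_)→(p0,0,+1)
state=p0 head=0 tape=_0[1]#0#00   (p0,1)→(p2,_,-1)
state=p2 head=-1 tape=_[0]_#0#00   (p2,0)→(p0,1,0)
state=p0 head=-1 tape=_[1]_#0#00   (p0,1)→(p2,_,-1)
state=p2 head=-2 tape=[_]__#0#00   (p2,_)→(p0,0,+1)
state=p0 head=-1 tape=0[_]_#0#00   (p0,_)→(pH,1,0)
state=pH head=-1 tape=0[1]_#0#00
M halts after 8 transitions.

8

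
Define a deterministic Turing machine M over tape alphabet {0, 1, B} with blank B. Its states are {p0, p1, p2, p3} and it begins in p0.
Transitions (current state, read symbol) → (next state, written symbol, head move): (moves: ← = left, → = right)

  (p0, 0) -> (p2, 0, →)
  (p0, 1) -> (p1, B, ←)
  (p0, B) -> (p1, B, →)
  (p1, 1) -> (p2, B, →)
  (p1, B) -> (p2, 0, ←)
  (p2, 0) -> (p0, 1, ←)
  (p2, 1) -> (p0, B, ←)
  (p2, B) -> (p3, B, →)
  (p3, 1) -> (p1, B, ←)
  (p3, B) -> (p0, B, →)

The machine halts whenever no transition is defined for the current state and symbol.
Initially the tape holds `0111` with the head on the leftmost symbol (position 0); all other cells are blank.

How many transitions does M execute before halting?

16

state=p0 head=0 tape=B[0]111   (p0,0)→(p2,0,→)
state=p2 head=1 tape=B0[1]11   (p2,1)→(p0,B,←)
state=p0 head=0 tape=B[0]B11   (p0,0)→(p2,0,→)
state=p2 head=1 tape=B0[B]11   (p2,B)→(p3,B,→)
state=p3 head=2 tape=B0B[1]1   (p3,1)→(p1,B,←)
state=p1 head=1 tape=B0[B]B1   (p1,B)→(p2,0,←)
state=p2 head=0 tape=B[0]0B1   (p2,0)→(p0,1,←)
state=p0 head=-1 tape=[B]10B1   (p0,B)→(p1,B,→)
state=p1 head=0 tape=B[1]0B1   (p1,1)→(p2,B,→)
state=p2 head=1 tape=BB[0]B1   (p2,0)→(p0,1,←)
state=p0 head=0 tape=B[B]1B1   (p0,B)→(p1,B,→)
state=p1 head=1 tape=BB[1]B1   (p1,1)→(p2,B,→)
state=p2 head=2 tape=BBB[B]1   (p2,B)→(p3,B,→)
state=p3 head=3 tape=BBBB[1]   (p3,1)→(p1,B,←)
state=p1 head=2 tape=BBB[B]B   (p1,B)→(p2,0,←)
state=p2 head=1 tape=BB[B]0B   (p2,B)→(p3,B,→)
state=p3 head=2 tape=BBB[0]B
M halts after 16 transitions.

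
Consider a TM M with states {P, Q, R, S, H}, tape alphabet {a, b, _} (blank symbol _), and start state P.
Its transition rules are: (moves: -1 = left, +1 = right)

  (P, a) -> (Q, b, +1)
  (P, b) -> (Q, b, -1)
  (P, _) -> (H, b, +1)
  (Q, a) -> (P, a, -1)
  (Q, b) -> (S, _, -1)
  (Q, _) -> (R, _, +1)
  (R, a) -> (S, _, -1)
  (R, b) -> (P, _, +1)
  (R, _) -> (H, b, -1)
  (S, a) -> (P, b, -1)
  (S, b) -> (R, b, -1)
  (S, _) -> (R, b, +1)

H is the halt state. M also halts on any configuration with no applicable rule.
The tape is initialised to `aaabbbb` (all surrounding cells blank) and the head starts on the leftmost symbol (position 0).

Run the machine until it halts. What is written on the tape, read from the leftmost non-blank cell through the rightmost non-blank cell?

bb_bbb

P | _[a]aabbbb   read a → write b, move +1, go to Q
Q | _b[a]abbbb   read a → write a, move -1, go to P
P | _[b]aabbbb   read b → write b, move -1, go to Q
Q | [_]baabbbb   read _ → write _, move +1, go to R
R | _[b]aabbbb   read b → write _, move +1, go to P
P | __[a]abbbb   read a → write b, move +1, go to Q
Q | __b[a]bbbb   read a → write a, move -1, go to P
P | __[b]abbbb   read b → write b, move -1, go to Q
Q | _[_]babbbb   read _ → write _, move +1, go to R
R | __[b]abbbb   read b → write _, move +1, go to P
P | ___[a]bbbb   read a → write b, move +1, go to Q
Q | ___b[b]bbb   read b → write _, move -1, go to S
S | ___[b]_bbb   read b → write b, move -1, go to R
R | __[_]b_bbb   read _ → write b, move -1, go to H
H | _[_]bb_bbb
The non-blank tape span at halt is bb_bbb.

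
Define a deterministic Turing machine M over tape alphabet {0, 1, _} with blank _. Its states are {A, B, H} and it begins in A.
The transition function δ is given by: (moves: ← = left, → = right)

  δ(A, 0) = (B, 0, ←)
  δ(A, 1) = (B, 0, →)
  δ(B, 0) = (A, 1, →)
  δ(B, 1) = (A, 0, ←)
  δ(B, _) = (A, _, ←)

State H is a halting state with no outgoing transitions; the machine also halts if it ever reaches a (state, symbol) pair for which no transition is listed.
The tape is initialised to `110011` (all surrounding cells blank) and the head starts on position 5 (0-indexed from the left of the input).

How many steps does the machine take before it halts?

state=A head=5 tape=_11001[1]_   (A,1)→(B,0,→)
state=B head=6 tape=_110010[_]   (B,_)→(A,_,←)
state=A head=5 tape=_11001[0]_   (A,0)→(B,0,←)
state=B head=4 tape=_1100[1]0_   (B,1)→(A,0,←)
state=A head=3 tape=_110[0]00_   (A,0)→(B,0,←)
state=B head=2 tape=_11[0]000_   (B,0)→(A,1,→)
state=A head=3 tape=_111[0]00_   (A,0)→(B,0,←)
state=B head=2 tape=_11[1]000_   (B,1)→(A,0,←)
state=A head=1 tape=_1[1]0000_   (A,1)→(B,0,→)
state=B head=2 tape=_10[0]000_   (B,0)→(A,1,→)
state=A head=3 tape=_101[0]00_   (A,0)→(B,0,←)
state=B head=2 tape=_10[1]000_   (B,1)→(A,0,←)
state=A head=1 tape=_1[0]0000_   (A,0)→(B,0,←)
state=B head=0 tape=_[1]00000_   (B,1)→(A,0,←)
state=A head=-1 tape=[_]000000_
M halts after 14 transitions.

14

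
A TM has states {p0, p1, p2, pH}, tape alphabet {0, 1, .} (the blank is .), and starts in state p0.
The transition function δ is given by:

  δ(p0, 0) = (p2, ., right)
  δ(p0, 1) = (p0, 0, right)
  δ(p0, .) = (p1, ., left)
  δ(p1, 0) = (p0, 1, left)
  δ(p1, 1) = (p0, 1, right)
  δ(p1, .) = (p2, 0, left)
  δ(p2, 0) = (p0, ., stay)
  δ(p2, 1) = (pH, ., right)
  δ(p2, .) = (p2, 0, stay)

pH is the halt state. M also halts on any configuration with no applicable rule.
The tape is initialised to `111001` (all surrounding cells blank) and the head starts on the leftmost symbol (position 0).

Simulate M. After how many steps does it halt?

12

state=p0 head=0 tape=[1]11001   (p0,1)→(p0,0,right)
state=p0 head=1 tape=0[1]1001   (p0,1)→(p0,0,right)
state=p0 head=2 tape=00[1]001   (p0,1)→(p0,0,right)
state=p0 head=3 tape=000[0]01   (p0,0)→(p2,.,right)
state=p2 head=4 tape=000.[0]1   (p2,0)→(p0,.,stay)
state=p0 head=4 tape=000.[.]1   (p0,.)→(p1,.,left)
state=p1 head=3 tape=000[.].1   (p1,.)→(p2,0,left)
state=p2 head=2 tape=00[0]0.1   (p2,0)→(p0,.,stay)
state=p0 head=2 tape=00[.]0.1   (p0,.)→(p1,.,left)
state=p1 head=1 tape=0[0].0.1   (p1,0)→(p0,1,left)
state=p0 head=0 tape=[0]1.0.1   (p0,0)→(p2,.,right)
state=p2 head=1 tape=.[1].0.1   (p2,1)→(pH,.,right)
state=pH head=2 tape=..[.]0.1
M halts after 12 transitions.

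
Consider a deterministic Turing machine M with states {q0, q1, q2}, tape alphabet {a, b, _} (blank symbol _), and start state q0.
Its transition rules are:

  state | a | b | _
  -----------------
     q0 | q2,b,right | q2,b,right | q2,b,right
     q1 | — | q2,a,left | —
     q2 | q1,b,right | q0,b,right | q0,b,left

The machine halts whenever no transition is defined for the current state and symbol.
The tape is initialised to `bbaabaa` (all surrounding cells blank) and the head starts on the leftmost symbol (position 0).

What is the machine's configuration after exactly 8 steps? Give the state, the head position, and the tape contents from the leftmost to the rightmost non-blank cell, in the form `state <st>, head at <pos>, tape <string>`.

state=q0 head=0 tape=[b]baabaa   (q0,b)→(q2,b,right)
state=q2 head=1 tape=b[b]aabaa   (q2,b)→(q0,b,right)
state=q0 head=2 tape=bb[a]abaa   (q0,a)→(q2,b,right)
state=q2 head=3 tape=bbb[a]baa   (q2,a)→(q1,b,right)
state=q1 head=4 tape=bbbb[b]aa   (q1,b)→(q2,a,left)
state=q2 head=3 tape=bbb[b]aaa   (q2,b)→(q0,b,right)
state=q0 head=4 tape=bbbb[a]aa   (q0,a)→(q2,b,right)
state=q2 head=5 tape=bbbbb[a]a   (q2,a)→(q1,b,right)
state=q1 head=6 tape=bbbbbb[a]
After 8 steps: state q1, head at 6, tape bbbbbba.

state q1, head at 6, tape bbbbbba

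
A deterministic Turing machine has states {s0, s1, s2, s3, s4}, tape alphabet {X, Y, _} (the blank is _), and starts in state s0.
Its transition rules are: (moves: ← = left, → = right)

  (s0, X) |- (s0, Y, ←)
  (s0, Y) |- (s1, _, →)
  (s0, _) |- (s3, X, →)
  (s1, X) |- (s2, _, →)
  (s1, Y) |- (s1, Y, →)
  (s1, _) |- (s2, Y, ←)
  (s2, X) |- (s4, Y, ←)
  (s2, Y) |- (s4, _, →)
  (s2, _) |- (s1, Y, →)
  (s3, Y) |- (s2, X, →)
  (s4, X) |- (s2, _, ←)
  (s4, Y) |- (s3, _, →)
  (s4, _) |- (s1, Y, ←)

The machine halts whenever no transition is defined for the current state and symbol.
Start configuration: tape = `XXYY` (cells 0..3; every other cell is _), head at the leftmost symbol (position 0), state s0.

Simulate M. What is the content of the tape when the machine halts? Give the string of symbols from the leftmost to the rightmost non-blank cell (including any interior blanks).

YYY__X

s0 | ____[X]XYY_   read X → write Y, move ←, go to s0
s0 | ___[_]YXYY_   read _ → write X, move →, go to s3
s3 | ___X[Y]XYY_   read Y → write X, move →, go to s2
s2 | ___XX[X]YY_   read X → write Y, move ←, go to s4
s4 | ___X[X]YYY_   read X → write _, move ←, go to s2
s2 | ___[X]_YYY_   read X → write Y, move ←, go to s4
s4 | __[_]Y_YYY_   read _ → write Y, move ←, go to s1
s1 | _[_]YY_YYY_   read _ → write Y, move ←, go to s2
s2 | [_]YYY_YYY_   read _ → write Y, move →, go to s1
s1 | Y[Y]YY_YYY_   read Y → write Y, move →, go to s1
s1 | YY[Y]Y_YYY_   read Y → write Y, move →, go to s1
s1 | YYY[Y]_YYY_   read Y → write Y, move →, go to s1
s1 | YYYY[_]YYY_   read _ → write Y, move ←, go to s2
s2 | YYY[Y]YYYY_   read Y → write _, move →, go to s4
s4 | YYY_[Y]YYY_   read Y → write _, move →, go to s3
s3 | YYY__[Y]YY_   read Y → write X, move →, go to s2
s2 | YYY__X[Y]Y_   read Y → write _, move →, go to s4
s4 | YYY__X_[Y]_   read Y → write _, move →, go to s3
s3 | YYY__X__[_]
The non-blank tape span at halt is YYY__X.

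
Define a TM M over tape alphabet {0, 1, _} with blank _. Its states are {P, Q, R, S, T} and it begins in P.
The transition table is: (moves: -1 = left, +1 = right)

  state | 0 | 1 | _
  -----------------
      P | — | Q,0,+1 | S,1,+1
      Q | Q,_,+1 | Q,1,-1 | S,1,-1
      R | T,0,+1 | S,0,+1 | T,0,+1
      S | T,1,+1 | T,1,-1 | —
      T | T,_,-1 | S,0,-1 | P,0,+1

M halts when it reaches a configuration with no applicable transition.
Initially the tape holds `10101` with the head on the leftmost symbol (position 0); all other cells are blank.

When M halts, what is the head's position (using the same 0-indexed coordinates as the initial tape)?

-3

P | ___[1]0101   read 1 → write 0, move +1, go to Q
Q | ___0[0]101   read 0 → write _, move +1, go to Q
Q | ___0_[1]01   read 1 → write 1, move -1, go to Q
Q | ___0[_]101   read _ → write 1, move -1, go to S
S | ___[0]1101   read 0 → write 1, move +1, go to T
T | ___1[1]101   read 1 → write 0, move -1, go to S
S | ___[1]0101   read 1 → write 1, move -1, go to T
T | __[_]10101   read _ → write 0, move +1, go to P
P | __0[1]0101   read 1 → write 0, move +1, go to Q
Q | __00[0]101   read 0 → write _, move +1, go to Q
Q | __00_[1]01   read 1 → write 1, move -1, go to Q
Q | __00[_]101   read _ → write 1, move -1, go to S
S | __0[0]1101   read 0 → write 1, move +1, go to T
T | __01[1]101   read 1 → write 0, move -1, go to S
S | __0[1]0101   read 1 → write 1, move -1, go to T
T | __[0]10101   read 0 → write _, move -1, go to T
T | _[_]_10101   read _ → write 0, move +1, go to P
P | _0[_]10101   read _ → write 1, move +1, go to S
S | _01[1]0101   read 1 → write 1, move -1, go to T
T | _0[1]10101   read 1 → write 0, move -1, go to S
S | _[0]010101   read 0 → write 1, move +1, go to T
T | _1[0]10101   read 0 → write _, move -1, go to T
T | _[1]_10101   read 1 → write 0, move -1, go to S
S | [_]0_10101
At halt the head is at cell -3.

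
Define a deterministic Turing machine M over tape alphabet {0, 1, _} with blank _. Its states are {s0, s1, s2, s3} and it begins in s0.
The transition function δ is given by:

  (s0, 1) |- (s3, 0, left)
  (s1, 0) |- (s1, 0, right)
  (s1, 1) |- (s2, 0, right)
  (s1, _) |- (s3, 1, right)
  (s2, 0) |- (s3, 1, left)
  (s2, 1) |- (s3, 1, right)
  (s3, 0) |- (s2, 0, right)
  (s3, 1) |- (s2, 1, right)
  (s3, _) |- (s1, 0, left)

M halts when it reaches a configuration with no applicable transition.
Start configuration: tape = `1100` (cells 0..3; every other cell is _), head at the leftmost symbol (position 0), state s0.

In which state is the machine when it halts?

s0 | __[1]100_   read 1 → write 0, move left, go to s3
s3 | _[_]0100_   read _ → write 0, move left, go to s1
s1 | [_]00100_   read _ → write 1, move right, go to s3
s3 | 1[0]0100_   read 0 → write 0, move right, go to s2
s2 | 10[0]100_   read 0 → write 1, move left, go to s3
s3 | 1[0]1100_   read 0 → write 0, move right, go to s2
s2 | 10[1]100_   read 1 → write 1, move right, go to s3
s3 | 101[1]00_   read 1 → write 1, move right, go to s2
s2 | 1011[0]0_   read 0 → write 1, move left, go to s3
s3 | 101[1]10_   read 1 → write 1, move right, go to s2
s2 | 1011[1]0_   read 1 → write 1, move right, go to s3
s3 | 10111[0]_   read 0 → write 0, move right, go to s2
s2 | 101110[_]
No transition is defined for (s2, _); M halts in state s2.

s2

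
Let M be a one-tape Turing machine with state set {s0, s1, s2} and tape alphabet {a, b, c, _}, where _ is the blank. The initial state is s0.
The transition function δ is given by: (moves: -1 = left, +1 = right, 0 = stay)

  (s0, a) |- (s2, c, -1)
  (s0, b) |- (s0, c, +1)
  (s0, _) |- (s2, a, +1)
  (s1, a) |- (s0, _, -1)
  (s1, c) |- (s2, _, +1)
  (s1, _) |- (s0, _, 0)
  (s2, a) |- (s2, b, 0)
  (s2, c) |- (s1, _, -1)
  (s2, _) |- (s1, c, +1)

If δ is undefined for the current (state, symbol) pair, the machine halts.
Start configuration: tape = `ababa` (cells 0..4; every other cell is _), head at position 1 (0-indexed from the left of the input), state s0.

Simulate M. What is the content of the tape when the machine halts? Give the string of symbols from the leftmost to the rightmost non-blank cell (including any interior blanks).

s0 | _a[b]aba   read b → write c, move +1, go to s0
s0 | _ac[a]ba   read a → write c, move -1, go to s2
s2 | _a[c]cba   read c → write _, move -1, go to s1
s1 | _[a]_cba   read a → write _, move -1, go to s0
s0 | [_]__cba   read _ → write a, move +1, go to s2
s2 | a[_]_cba   read _ → write c, move +1, go to s1
s1 | ac[_]cba   read _ → write _, move 0, go to s0
s0 | ac[_]cba   read _ → write a, move +1, go to s2
s2 | aca[c]ba   read c → write _, move -1, go to s1
s1 | ac[a]_ba   read a → write _, move -1, go to s0
s0 | a[c]__ba
The non-blank tape span at halt is ac__ba.

ac__ba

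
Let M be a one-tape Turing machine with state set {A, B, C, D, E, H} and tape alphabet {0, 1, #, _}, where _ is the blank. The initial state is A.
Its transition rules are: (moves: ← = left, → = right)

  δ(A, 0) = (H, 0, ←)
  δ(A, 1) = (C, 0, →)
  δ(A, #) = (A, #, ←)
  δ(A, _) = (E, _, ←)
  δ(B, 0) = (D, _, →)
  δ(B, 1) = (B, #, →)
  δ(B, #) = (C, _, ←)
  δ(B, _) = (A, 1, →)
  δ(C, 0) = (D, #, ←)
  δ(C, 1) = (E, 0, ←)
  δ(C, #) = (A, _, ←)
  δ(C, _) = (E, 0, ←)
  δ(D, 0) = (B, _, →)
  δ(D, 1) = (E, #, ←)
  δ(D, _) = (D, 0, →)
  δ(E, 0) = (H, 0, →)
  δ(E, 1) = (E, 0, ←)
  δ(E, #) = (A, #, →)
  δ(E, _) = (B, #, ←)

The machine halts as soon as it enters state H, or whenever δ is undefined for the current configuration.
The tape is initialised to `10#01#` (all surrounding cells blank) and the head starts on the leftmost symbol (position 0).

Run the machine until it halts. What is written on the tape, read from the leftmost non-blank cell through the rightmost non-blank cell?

A | ___[1]0#01#   read 1 → write 0, move →, go to C
C | ___0[0]#01#   read 0 → write #, move ←, go to D
D | ___[0]##01#   read 0 → write _, move →, go to B
B | ____[#]#01#   read # → write _, move ←, go to C
C | ___[_]_#01#   read _ → write 0, move ←, go to E
E | __[_]0_#01#   read _ → write #, move ←, go to B
B | _[_]#0_#01#   read _ → write 1, move →, go to A
A | _1[#]0_#01#   read # → write #, move ←, go to A
A | _[1]#0_#01#   read 1 → write 0, move →, go to C
C | _0[#]0_#01#   read # → write _, move ←, go to A
A | _[0]_0_#01#   read 0 → write 0, move ←, go to H
H | [_]0_0_#01#
The non-blank tape span at halt is 0_0_#01#.

0_0_#01#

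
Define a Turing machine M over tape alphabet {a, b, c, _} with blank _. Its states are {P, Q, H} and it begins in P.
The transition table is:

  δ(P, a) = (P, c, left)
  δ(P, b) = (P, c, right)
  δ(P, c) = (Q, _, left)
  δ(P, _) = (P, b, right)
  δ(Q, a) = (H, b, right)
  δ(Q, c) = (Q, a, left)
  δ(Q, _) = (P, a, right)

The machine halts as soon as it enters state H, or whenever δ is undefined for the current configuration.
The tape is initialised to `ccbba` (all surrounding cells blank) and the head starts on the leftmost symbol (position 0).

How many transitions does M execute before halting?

P | _[c]cbba   read c → write _, move left, go to Q
Q | [_]_cbba   read _ → write a, move right, go to P
P | a[_]cbba   read _ → write b, move right, go to P
P | ab[c]bba   read c → write _, move left, go to Q
Q | a[b]_bba
M halts after 4 transitions.

4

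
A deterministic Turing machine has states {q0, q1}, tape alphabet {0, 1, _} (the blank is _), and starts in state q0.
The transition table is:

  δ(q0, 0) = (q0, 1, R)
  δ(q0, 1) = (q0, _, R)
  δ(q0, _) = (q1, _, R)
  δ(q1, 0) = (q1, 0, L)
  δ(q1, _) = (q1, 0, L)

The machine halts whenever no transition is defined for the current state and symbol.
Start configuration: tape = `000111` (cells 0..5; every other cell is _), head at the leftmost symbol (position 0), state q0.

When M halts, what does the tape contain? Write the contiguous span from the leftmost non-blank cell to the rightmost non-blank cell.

11100000

state=q0 head=0 tape=[0]00111__   (q0,0)→(q0,1,R)
state=q0 head=1 tape=1[0]0111__   (q0,0)→(q0,1,R)
state=q0 head=2 tape=11[0]111__   (q0,0)→(q0,1,R)
state=q0 head=3 tape=111[1]11__   (q0,1)→(q0,_,R)
state=q0 head=4 tape=111_[1]1__   (q0,1)→(q0,_,R)
state=q0 head=5 tape=111__[1]__   (q0,1)→(q0,_,R)
state=q0 head=6 tape=111___[_]_   (q0,_)→(q1,_,R)
state=q1 head=7 tape=111____[_]   (q1,_)→(q1,0,L)
state=q1 head=6 tape=111___[_]0   (q1,_)→(q1,0,L)
state=q1 head=5 tape=111__[_]00   (q1,_)→(q1,0,L)
state=q1 head=4 tape=111_[_]000   (q1,_)→(q1,0,L)
state=q1 head=3 tape=111[_]0000   (q1,_)→(q1,0,L)
state=q1 head=2 tape=11[1]00000
The non-blank tape span at halt is 11100000.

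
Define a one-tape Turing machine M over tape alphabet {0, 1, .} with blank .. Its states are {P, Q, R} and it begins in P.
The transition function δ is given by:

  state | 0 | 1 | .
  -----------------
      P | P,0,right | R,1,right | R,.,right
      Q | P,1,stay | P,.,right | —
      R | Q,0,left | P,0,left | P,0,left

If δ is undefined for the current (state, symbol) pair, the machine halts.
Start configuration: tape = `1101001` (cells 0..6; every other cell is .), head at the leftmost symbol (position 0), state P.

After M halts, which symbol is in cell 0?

.

P | [1]101001...   read 1 → write 1, move right, go to R
R | 1[1]01001...   read 1 → write 0, move left, go to P
P | [1]001001...   read 1 → write 1, move right, go to R
R | 1[0]01001...   read 0 → write 0, move left, go to Q
Q | [1]001001...   read 1 → write ., move right, go to P
P | .[0]01001...   read 0 → write 0, move right, go to P
P | .0[0]1001...   read 0 → write 0, move right, go to P
P | .00[1]001...   read 1 → write 1, move right, go to R
R | .001[0]01...   read 0 → write 0, move left, go to Q
Q | .00[1]001...   read 1 → write ., move right, go to P
P | .00.[0]01...   read 0 → write 0, move right, go to P
P | .00.0[0]1...   read 0 → write 0, move right, go to P
P | .00.00[1]...   read 1 → write 1, move right, go to R
R | .00.001[.]..   read . → write 0, move left, go to P
P | .00.00[1]0..   read 1 → write 1, move right, go to R
R | .00.001[0]..   read 0 → write 0, move left, go to Q
Q | .00.00[1]0..   read 1 → write ., move right, go to P
P | .00.00.[0]..   read 0 → write 0, move right, go to P
P | .00.00.0[.].   read . → write ., move right, go to R
R | .00.00.0.[.]   read . → write 0, move left, go to P
P | .00.00.0[.]0   read . → write ., move right, go to R
R | .00.00.0.[0]   read 0 → write 0, move left, go to Q
Q | .00.00.0[.]0
Cell 0 holds . when M halts.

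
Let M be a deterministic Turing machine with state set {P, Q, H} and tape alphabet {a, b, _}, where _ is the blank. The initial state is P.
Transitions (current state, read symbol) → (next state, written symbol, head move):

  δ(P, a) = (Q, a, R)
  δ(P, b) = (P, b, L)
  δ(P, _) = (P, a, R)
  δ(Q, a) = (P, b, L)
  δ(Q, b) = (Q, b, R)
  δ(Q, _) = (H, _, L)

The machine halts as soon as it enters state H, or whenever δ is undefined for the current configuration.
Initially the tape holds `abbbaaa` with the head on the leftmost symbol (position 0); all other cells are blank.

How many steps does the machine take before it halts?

38

P | [a]bbbaaa_   read a → write a, move R, go to Q
Q | a[b]bbaaa_   read b → write b, move R, go to Q
Q | ab[b]baaa_   read b → write b, move R, go to Q
Q | abb[b]aaa_   read b → write b, move R, go to Q
Q | abbb[a]aa_   read a → write b, move L, go to P
P | abb[b]baa_   read b → write b, move L, go to P
P | ab[b]bbaa_   read b → write b, move L, go to P
P | a[b]bbbaa_   read b → write b, move L, go to P
P | [a]bbbbaa_   read a → write a, move R, go to Q
Q | a[b]bbbaa_   read b → write b, move R, go to Q
Q | ab[b]bbaa_   read b → write b, move R, go to Q
Q | abb[b]baa_   read b → write b, move R, go to Q
Q | abbb[b]aa_   read b → write b, move R, go to Q
Q | abbbb[a]a_   read a → write b, move L, go to P
P | abbb[b]ba_   read b → write b, move L, go to P
P | abb[b]bba_   read b → write b, move L, go to P
P | ab[b]bbba_   read b → write b, move L, go to P
P | a[b]bbbba_   read b → write b, move L, go to P
P | [a]bbbbba_   read a → write a, move R, go to Q
Q | a[b]bbbba_   read b → write b, move R, go to Q
Q | ab[b]bbba_   read b → write b, move R, go to Q
Q | abb[b]bba_   read b → write b, move R, go to Q
Q | abbb[b]ba_   read b → write b, move R, go to Q
Q | abbbb[b]a_   read b → write b, move R, go to Q
Q | abbbbb[a]_   read a → write b, move L, go to P
P | abbbb[b]b_   read b → write b, move L, go to P
P | abbb[b]bb_   read b → write b, move L, go to P
P | abb[b]bbb_   read b → write b, move L, go to P
P | ab[b]bbbb_   read b → write b, move L, go to P
P | a[b]bbbbb_   read b → write b, move L, go to P
P | [a]bbbbbb_   read a → write a, move R, go to Q
Q | a[b]bbbbb_   read b → write b, move R, go to Q
Q | ab[b]bbbb_   read b → write b, move R, go to Q
Q | abb[b]bbb_   read b → write b, move R, go to Q
Q | abbb[b]bb_   read b → write b, move R, go to Q
Q | abbbb[b]b_   read b → write b, move R, go to Q
Q | abbbbb[b]_   read b → write b, move R, go to Q
Q | abbbbbb[_]   read _ → write _, move L, go to H
H | abbbbb[b]_
M halts after 38 transitions.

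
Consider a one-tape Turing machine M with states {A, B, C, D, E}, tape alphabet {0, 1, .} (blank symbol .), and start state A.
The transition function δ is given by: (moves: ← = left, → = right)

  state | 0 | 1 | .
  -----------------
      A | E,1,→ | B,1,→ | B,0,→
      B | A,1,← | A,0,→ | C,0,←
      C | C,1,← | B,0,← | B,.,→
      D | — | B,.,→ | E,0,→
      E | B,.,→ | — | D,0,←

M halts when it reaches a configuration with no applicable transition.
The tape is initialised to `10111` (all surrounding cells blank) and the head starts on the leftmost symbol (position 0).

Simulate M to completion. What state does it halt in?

E

A | [1]0111....   read 1 → write 1, move →, go to B
B | 1[0]111....   read 0 → write 1, move ←, go to A
A | [1]1111....   read 1 → write 1, move →, go to B
B | 1[1]111....   read 1 → write 0, move →, go to A
A | 10[1]11....   read 1 → write 1, move →, go to B
B | 101[1]1....   read 1 → write 0, move →, go to A
A | 1010[1]....   read 1 → write 1, move →, go to B
B | 10101[.]...   read . → write 0, move ←, go to C
C | 1010[1]0...   read 1 → write 0, move ←, go to B
B | 101[0]00...   read 0 → write 1, move ←, go to A
A | 10[1]100...   read 1 → write 1, move →, go to B
B | 101[1]00...   read 1 → write 0, move →, go to A
A | 1010[0]0...   read 0 → write 1, move →, go to E
E | 10101[0]...   read 0 → write ., move →, go to B
B | 10101.[.]..   read . → write 0, move ←, go to C
C | 10101[.]0..   read . → write ., move →, go to B
B | 10101.[0]..   read 0 → write 1, move ←, go to A
A | 10101[.]1..   read . → write 0, move →, go to B
B | 101010[1]..   read 1 → write 0, move →, go to A
A | 1010100[.].   read . → write 0, move →, go to B
B | 10101000[.]   read . → write 0, move ←, go to C
C | 1010100[0]0   read 0 → write 1, move ←, go to C
C | 101010[0]10   read 0 → write 1, move ←, go to C
C | 10101[0]110   read 0 → write 1, move ←, go to C
C | 1010[1]1110   read 1 → write 0, move ←, go to B
B | 101[0]01110   read 0 → write 1, move ←, go to A
A | 10[1]101110   read 1 → write 1, move →, go to B
B | 101[1]01110   read 1 → write 0, move →, go to A
A | 1010[0]1110   read 0 → write 1, move →, go to E
E | 10101[1]110
No transition is defined for (E, 1); M halts in state E.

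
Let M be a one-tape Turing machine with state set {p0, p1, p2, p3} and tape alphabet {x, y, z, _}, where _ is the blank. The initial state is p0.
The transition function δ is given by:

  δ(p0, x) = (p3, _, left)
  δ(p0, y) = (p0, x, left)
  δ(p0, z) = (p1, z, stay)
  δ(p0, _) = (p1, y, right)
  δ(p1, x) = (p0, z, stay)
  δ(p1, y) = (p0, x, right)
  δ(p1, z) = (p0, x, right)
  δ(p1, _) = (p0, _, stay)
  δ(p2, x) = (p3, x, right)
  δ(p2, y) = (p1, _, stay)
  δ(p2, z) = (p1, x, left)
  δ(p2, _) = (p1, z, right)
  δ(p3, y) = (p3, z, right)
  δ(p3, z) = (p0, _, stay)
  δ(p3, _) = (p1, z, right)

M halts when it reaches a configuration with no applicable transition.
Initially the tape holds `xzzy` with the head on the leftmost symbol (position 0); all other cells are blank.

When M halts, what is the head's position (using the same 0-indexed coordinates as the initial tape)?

p0 | _[x]zzy   read x → write _, move left, go to p3
p3 | [_]_zzy   read _ → write z, move right, go to p1
p1 | z[_]zzy   read _ → write _, move stay, go to p0
p0 | z[_]zzy   read _ → write y, move right, go to p1
p1 | zy[z]zy   read z → write x, move right, go to p0
p0 | zyx[z]y   read z → write z, move stay, go to p1
p1 | zyx[z]y   read z → write x, move right, go to p0
p0 | zyxx[y]   read y → write x, move left, go to p0
p0 | zyx[x]x   read x → write _, move left, go to p3
p3 | zy[x]_x
At halt the head is at cell 1.

1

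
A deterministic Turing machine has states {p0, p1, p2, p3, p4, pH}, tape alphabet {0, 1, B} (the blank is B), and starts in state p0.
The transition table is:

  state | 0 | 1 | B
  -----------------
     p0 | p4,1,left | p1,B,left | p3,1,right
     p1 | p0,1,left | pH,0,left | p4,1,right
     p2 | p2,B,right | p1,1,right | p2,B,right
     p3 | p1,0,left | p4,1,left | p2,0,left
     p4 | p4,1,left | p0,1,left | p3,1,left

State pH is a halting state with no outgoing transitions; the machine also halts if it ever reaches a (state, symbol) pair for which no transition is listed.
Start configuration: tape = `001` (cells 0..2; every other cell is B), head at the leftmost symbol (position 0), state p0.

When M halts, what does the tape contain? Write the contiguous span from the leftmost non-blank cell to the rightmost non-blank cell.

p0 | BBB[0]01   read 0 → write 1, move left, go to p4
p4 | BB[B]101   read B → write 1, move left, go to p3
p3 | B[B]1101   read B → write 0, move left, go to p2
p2 | [B]01101   read B → write B, move right, go to p2
p2 | B[0]1101   read 0 → write B, move right, go to p2
p2 | BB[1]101   read 1 → write 1, move right, go to p1
p1 | BB1[1]01   read 1 → write 0, move left, go to pH
pH | BB[1]001
The non-blank tape span at halt is 1001.

1001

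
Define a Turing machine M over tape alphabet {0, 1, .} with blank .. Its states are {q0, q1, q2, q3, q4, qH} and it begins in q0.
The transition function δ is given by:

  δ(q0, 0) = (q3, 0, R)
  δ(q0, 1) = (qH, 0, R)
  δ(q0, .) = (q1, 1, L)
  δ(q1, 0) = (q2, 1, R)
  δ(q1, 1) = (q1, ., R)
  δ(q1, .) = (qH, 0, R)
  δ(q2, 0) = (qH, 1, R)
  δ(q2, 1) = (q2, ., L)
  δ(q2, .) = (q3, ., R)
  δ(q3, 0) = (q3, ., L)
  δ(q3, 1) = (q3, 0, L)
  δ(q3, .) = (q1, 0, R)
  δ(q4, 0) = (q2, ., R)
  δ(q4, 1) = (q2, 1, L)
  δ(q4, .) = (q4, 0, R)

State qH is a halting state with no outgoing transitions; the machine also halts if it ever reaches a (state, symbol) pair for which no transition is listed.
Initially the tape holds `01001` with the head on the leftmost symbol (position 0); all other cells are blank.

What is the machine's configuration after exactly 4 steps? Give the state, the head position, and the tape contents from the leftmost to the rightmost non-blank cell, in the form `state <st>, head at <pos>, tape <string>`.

q0 | .[0]1001   read 0 → write 0, move R, go to q3
q3 | .0[1]001   read 1 → write 0, move L, go to q3
q3 | .[0]0001   read 0 → write ., move L, go to q3
q3 | [.].0001   read . → write 0, move R, go to q1
q1 | 0[.]0001
After 4 steps: state q1, head at 0, tape 0.0001.

state q1, head at 0, tape 0.0001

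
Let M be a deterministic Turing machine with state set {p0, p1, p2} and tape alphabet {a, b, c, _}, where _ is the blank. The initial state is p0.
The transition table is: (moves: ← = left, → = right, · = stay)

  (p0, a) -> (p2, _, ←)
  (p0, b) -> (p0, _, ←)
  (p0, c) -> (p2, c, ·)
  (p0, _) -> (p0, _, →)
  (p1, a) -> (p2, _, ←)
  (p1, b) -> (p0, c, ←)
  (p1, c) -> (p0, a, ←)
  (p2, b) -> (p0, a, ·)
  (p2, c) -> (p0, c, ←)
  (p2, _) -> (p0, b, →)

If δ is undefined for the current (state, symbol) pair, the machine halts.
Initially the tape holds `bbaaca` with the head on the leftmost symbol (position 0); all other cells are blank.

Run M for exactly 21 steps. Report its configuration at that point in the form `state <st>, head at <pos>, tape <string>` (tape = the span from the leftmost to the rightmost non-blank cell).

state p0, head at 4, tape bb_ca

state=p0 head=0 tape=_[b]baaca   (p0,b)→(p0,_,←)
state=p0 head=-1 tape=[_]_baaca   (p0,_)→(p0,_,→)
state=p0 head=0 tape=_[_]baaca   (p0,_)→(p0,_,→)
state=p0 head=1 tape=__[b]aaca   (p0,b)→(p0,_,←)
state=p0 head=0 tape=_[_]_aaca   (p0,_)→(p0,_,→)
state=p0 head=1 tape=__[_]aaca   (p0,_)→(p0,_,→)
state=p0 head=2 tape=___[a]aca   (p0,a)→(p2,_,←)
state=p2 head=1 tape=__[_]_aca   (p2,_)→(p0,b,→)
state=p0 head=2 tape=__b[_]aca   (p0,_)→(p0,_,→)
state=p0 head=3 tape=__b_[a]ca   (p0,a)→(p2,_,←)
state=p2 head=2 tape=__b[_]_ca   (p2,_)→(p0,b,→)
state=p0 head=3 tape=__bb[_]ca   (p0,_)→(p0,_,→)
state=p0 head=4 tape=__bb_[c]a   (p0,c)→(p2,c,·)
state=p2 head=4 tape=__bb_[c]a   (p2,c)→(p0,c,←)
state=p0 head=3 tape=__bb[_]ca   (p0,_)→(p0,_,→)
state=p0 head=4 tape=__bb_[c]a   (p0,c)→(p2,c,·)
state=p2 head=4 tape=__bb_[c]a   (p2,c)→(p0,c,←)
state=p0 head=3 tape=__bb[_]ca   (p0,_)→(p0,_,→)
state=p0 head=4 tape=__bb_[c]a   (p0,c)→(p2,c,·)
state=p2 head=4 tape=__bb_[c]a   (p2,c)→(p0,c,←)
state=p0 head=3 tape=__bb[_]ca   (p0,_)→(p0,_,→)
state=p0 head=4 tape=__bb_[c]a
After 21 steps: state p0, head at 4, tape bb_ca.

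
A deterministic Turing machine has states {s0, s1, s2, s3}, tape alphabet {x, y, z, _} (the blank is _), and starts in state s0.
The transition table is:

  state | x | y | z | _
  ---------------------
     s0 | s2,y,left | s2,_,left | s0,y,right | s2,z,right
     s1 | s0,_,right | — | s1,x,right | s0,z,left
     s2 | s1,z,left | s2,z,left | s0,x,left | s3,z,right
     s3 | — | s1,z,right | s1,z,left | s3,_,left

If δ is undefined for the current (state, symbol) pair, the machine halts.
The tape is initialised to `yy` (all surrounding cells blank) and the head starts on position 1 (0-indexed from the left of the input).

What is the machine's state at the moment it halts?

state=s0 head=1 tape=____y[y]   (s0,y)→(s2,_,left)
state=s2 head=0 tape=____[y]_   (s2,y)→(s2,z,left)
state=s2 head=-1 tape=___[_]z_   (s2,_)→(s3,z,right)
state=s3 head=0 tape=___z[z]_   (s3,z)→(s1,z,left)
state=s1 head=-1 tape=___[z]z_   (s1,z)→(s1,x,right)
state=s1 head=0 tape=___x[z]_   (s1,z)→(s1,x,right)
state=s1 head=1 tape=___xx[_]   (s1,_)→(s0,z,left)
state=s0 head=0 tape=___x[x]z   (s0,x)→(s2,y,left)
state=s2 head=-1 tape=___[x]yz   (s2,x)→(s1,z,left)
state=s1 head=-2 tape=__[_]zyz   (s1,_)→(s0,z,left)
state=s0 head=-3 tape=_[_]zzyz   (s0,_)→(s2,z,right)
state=s2 head=-2 tape=_z[z]zyz   (s2,z)→(s0,x,left)
state=s0 head=-3 tape=_[z]xzyz   (s0,z)→(s0,y,right)
state=s0 head=-2 tape=_y[x]zyz   (s0,x)→(s2,y,left)
state=s2 head=-3 tape=_[y]yzyz   (s2,y)→(s2,z,left)
state=s2 head=-4 tape=[_]zyzyz   (s2,_)→(s3,z,right)
state=s3 head=-3 tape=z[z]yzyz   (s3,z)→(s1,z,left)
state=s1 head=-4 tape=[z]zyzyz   (s1,z)→(s1,x,right)
state=s1 head=-3 tape=x[z]yzyz   (s1,z)→(s1,x,right)
state=s1 head=-2 tape=xx[y]zyz
No transition is defined for (s1, y); M halts in state s1.

s1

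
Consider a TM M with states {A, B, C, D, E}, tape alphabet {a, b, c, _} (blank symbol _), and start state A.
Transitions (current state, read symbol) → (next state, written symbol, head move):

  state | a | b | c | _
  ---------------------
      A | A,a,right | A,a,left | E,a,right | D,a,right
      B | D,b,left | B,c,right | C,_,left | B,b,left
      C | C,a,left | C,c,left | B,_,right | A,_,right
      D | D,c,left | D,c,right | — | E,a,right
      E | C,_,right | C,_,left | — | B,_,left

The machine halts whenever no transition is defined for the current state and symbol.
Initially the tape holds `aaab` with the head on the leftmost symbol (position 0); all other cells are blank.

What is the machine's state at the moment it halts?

state=A head=0 tape=_[a]aab___   (A,a)→(A,a,right)
state=A head=1 tape=_a[a]ab___   (A,a)→(A,a,right)
state=A head=2 tape=_aa[a]b___   (A,a)→(A,a,right)
state=A head=3 tape=_aaa[b]___   (A,b)→(A,a,left)
state=A head=2 tape=_aa[a]a___   (A,a)→(A,a,right)
state=A head=3 tape=_aaa[a]___   (A,a)→(A,a,right)
state=A head=4 tape=_aaaa[_]__   (A,_)→(D,a,right)
state=D head=5 tape=_aaaaa[_]_   (D,_)→(E,a,right)
state=E head=6 tape=_aaaaaa[_]   (E,_)→(B,_,left)
state=B head=5 tape=_aaaaa[a]_   (B,a)→(D,b,left)
state=D head=4 tape=_aaaa[a]b_   (D,a)→(D,c,left)
state=D head=3 tape=_aaa[a]cb_   (D,a)→(D,c,left)
state=D head=2 tape=_aa[a]ccb_   (D,a)→(D,c,left)
state=D head=1 tape=_a[a]cccb_   (D,a)→(D,c,left)
state=D head=0 tape=_[a]ccccb_   (D,a)→(D,c,left)
state=D head=-1 tape=[_]cccccb_   (D,_)→(E,a,right)
state=E head=0 tape=a[c]ccccb_
No transition is defined for (E, c); M halts in state E.

E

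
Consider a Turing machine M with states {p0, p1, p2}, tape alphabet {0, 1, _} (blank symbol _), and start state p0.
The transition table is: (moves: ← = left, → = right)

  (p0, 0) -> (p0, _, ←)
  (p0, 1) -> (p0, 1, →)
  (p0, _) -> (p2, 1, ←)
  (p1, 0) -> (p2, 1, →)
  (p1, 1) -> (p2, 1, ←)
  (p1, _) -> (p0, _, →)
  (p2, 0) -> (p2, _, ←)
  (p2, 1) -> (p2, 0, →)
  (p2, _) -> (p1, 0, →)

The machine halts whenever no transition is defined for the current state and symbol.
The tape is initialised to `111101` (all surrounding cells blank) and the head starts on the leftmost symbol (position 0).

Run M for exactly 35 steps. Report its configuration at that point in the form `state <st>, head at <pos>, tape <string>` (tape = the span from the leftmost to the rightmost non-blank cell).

p0 | [1]11101___   read 1 → write 1, move →, go to p0
p0 | 1[1]1101___   read 1 → write 1, move →, go to p0
p0 | 11[1]101___   read 1 → write 1, move →, go to p0
p0 | 111[1]01___   read 1 → write 1, move →, go to p0
p0 | 1111[0]1___   read 0 → write _, move ←, go to p0
p0 | 111[1]_1___   read 1 → write 1, move →, go to p0
p0 | 1111[_]1___   read _ → write 1, move ←, go to p2
p2 | 111[1]11___   read 1 → write 0, move →, go to p2
p2 | 1110[1]1___   read 1 → write 0, move →, go to p2
p2 | 11100[1]___   read 1 → write 0, move →, go to p2
p2 | 111000[_]__   read _ → write 0, move →, go to p1
p1 | 1110000[_]_   read _ → write _, move →, go to p0
p0 | 1110000_[_]   read _ → write 1, move ←, go to p2
p2 | 1110000[_]1   read _ → write 0, move →, go to p1
p1 | 11100000[1]   read 1 → write 1, move ←, go to p2
p2 | 1110000[0]1   read 0 → write _, move ←, go to p2
p2 | 111000[0]_1   read 0 → write _, move ←, go to p2
p2 | 11100[0]__1   read 0 → write _, move ←, go to p2
p2 | 1110[0]___1   read 0 → write _, move ←, go to p2
p2 | 111[0]____1   read 0 → write _, move ←, go to p2
p2 | 11[1]_____1   read 1 → write 0, move →, go to p2
p2 | 110[_]____1   read _ → write 0, move →, go to p1
p1 | 1100[_]___1   read _ → write _, move →, go to p0
p0 | 1100_[_]__1   read _ → write 1, move ←, go to p2
p2 | 1100[_]1__1   read _ → write 0, move →, go to p1
p1 | 11000[1]__1   read 1 → write 1, move ←, go to p2
p2 | 1100[0]1__1   read 0 → write _, move ←, go to p2
p2 | 110[0]_1__1   read 0 → write _, move ←, go to p2
p2 | 11[0]__1__1   read 0 → write _, move ←, go to p2
p2 | 1[1]___1__1   read 1 → write 0, move →, go to p2
p2 | 10[_]__1__1   read _ → write 0, move →, go to p1
p1 | 100[_]_1__1   read _ → write _, move →, go to p0
p0 | 100_[_]1__1   read _ → write 1, move ←, go to p2
p2 | 100[_]11__1   read _ → write 0, move →, go to p1
p1 | 1000[1]1__1   read 1 → write 1, move ←, go to p2
p2 | 100[0]11__1
After 35 steps: state p2, head at 3, tape 100011__1.

state p2, head at 3, tape 100011__1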